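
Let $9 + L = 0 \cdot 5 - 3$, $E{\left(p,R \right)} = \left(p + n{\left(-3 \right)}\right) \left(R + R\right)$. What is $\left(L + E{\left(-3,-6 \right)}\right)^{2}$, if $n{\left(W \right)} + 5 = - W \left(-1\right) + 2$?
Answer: $9216$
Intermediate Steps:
$n{\left(W \right)} = -3 + W$ ($n{\left(W \right)} = -5 + \left(- W \left(-1\right) + 2\right) = -5 + \left(W + 2\right) = -5 + \left(2 + W\right) = -3 + W$)
$E{\left(p,R \right)} = 2 R \left(-6 + p\right)$ ($E{\left(p,R \right)} = \left(p - 6\right) \left(R + R\right) = \left(p - 6\right) 2 R = \left(-6 + p\right) 2 R = 2 R \left(-6 + p\right)$)
$L = -12$ ($L = -9 + \left(0 \cdot 5 - 3\right) = -9 + \left(0 - 3\right) = -9 - 3 = -12$)
$\left(L + E{\left(-3,-6 \right)}\right)^{2} = \left(-12 + 2 \left(-6\right) \left(-6 - 3\right)\right)^{2} = \left(-12 + 2 \left(-6\right) \left(-9\right)\right)^{2} = \left(-12 + 108\right)^{2} = 96^{2} = 9216$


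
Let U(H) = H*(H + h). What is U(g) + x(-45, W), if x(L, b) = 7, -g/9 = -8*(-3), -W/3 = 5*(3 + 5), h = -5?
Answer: 47743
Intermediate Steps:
W = -120 (W = -15*(3 + 5) = -15*8 = -3*40 = -120)
g = -216 (g = -(-72)*(-3) = -9*24 = -216)
U(H) = H*(-5 + H) (U(H) = H*(H - 5) = H*(-5 + H))
U(g) + x(-45, W) = -216*(-5 - 216) + 7 = -216*(-221) + 7 = 47736 + 7 = 47743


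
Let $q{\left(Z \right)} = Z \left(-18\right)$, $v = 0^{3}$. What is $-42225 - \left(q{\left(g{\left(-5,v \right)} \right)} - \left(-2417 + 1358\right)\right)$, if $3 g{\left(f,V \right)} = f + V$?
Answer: $-43314$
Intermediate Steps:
$v = 0$
$g{\left(f,V \right)} = \frac{V}{3} + \frac{f}{3}$ ($g{\left(f,V \right)} = \frac{f + V}{3} = \frac{V + f}{3} = \frac{V}{3} + \frac{f}{3}$)
$q{\left(Z \right)} = - 18 Z$
$-42225 - \left(q{\left(g{\left(-5,v \right)} \right)} - \left(-2417 + 1358\right)\right) = -42225 - \left(- 18 \left(\frac{1}{3} \cdot 0 + \frac{1}{3} \left(-5\right)\right) - \left(-2417 + 1358\right)\right) = -42225 - \left(- 18 \left(0 - \frac{5}{3}\right) - -1059\right) = -42225 - \left(\left(-18\right) \left(- \frac{5}{3}\right) + 1059\right) = -42225 - \left(30 + 1059\right) = -42225 - 1089 = -43314$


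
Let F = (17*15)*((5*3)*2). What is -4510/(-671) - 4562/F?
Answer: 1429109/233325 ≈ 6.1250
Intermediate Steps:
F = 7650 (F = 255*(15*2) = 255*30 = 7650)
-4510/(-671) - 4562/F = -4510/(-671) - 4562/7650 = -4510*(-1/671) - 4562*1/7650 = 410/61 - 2281/3825 = 1429109/233325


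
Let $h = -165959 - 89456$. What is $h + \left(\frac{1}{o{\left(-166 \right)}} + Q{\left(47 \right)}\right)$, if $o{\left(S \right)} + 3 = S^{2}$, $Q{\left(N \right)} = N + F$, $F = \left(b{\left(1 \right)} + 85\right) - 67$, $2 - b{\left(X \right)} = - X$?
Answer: $- \frac{7035575890}{27553} \approx -2.5535 \cdot 10^{5}$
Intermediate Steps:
$b{\left(X \right)} = 2 + X$ ($b{\left(X \right)} = 2 - - X = 2 + X$)
$F = 21$ ($F = \left(\left(2 + 1\right) + 85\right) - 67 = \left(3 + 85\right) - 67 = 88 - 67 = 21$)
$Q{\left(N \right)} = 21 + N$ ($Q{\left(N \right)} = N + 21 = 21 + N$)
$h = -255415$ ($h = -165959 - 89456 = -255415$)
$o{\left(S \right)} = -3 + S^{2}$
$h + \left(\frac{1}{o{\left(-166 \right)}} + Q{\left(47 \right)}\right) = -255415 + \left(\frac{1}{-3 + \left(-166\right)^{2}} + \left(21 + 47\right)\right) = -255415 + \left(\frac{1}{-3 + 27556} + 68\right) = -255415 + \left(\frac{1}{27553} + 68\right) = -255415 + \frac{1873605}{27553} = - \frac{7035575890}{27553}$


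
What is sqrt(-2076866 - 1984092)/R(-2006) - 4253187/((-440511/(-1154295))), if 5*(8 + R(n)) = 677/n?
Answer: -1636477496055/146837 - 10030*I*sqrt(4060958)/80917 ≈ -1.1145e+7 - 249.79*I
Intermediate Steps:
R(n) = -8 + 677/(5*n) (R(n) = -8 + (677/n)/5 = -8 + 677/(5*n))
sqrt(-2076866 - 1984092)/R(-2006) - 4253187/((-440511/(-1154295))) = sqrt(-2076866 - 1984092)/(-8 + (677/5)/(-2006)) - 4253187/((-440511/(-1154295))) = sqrt(-4060958)/(-8 + (677/5)*(-1/2006)) - 4253187/((-440511*(-1/1154295))) = (I*sqrt(4060958))/(-8 - 677/10030) - 4253187/146837/384765 = (I*sqrt(4060958))/(-80917/10030) - 4253187*384765/146837 = (I*sqrt(4060958))*(-10030/80917) - 1636477496055/146837 = -10030*I*sqrt(4060958)/80917 - 1636477496055/146837 = -1636477496055/146837 - 10030*I*sqrt(4060958)/80917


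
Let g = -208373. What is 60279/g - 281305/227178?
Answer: -72310429427/47337761394 ≈ -1.5275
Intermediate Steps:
60279/g - 281305/227178 = 60279/(-208373) - 281305/227178 = 60279*(-1/208373) - 281305*1/227178 = -60279/208373 - 281305/227178 = -72310429427/47337761394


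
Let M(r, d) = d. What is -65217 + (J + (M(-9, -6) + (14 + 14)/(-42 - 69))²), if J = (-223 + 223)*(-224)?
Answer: -803057021/12321 ≈ -65178.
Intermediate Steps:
J = 0 (J = 0*(-224) = 0)
-65217 + (J + (M(-9, -6) + (14 + 14)/(-42 - 69))²) = -65217 + (0 + (-6 + (14 + 14)/(-42 - 69))²) = -65217 + (0 + (-6 + 28/(-111))²) = -65217 + (0 + (-6 + 28*(-1/111))²) = -65217 + (0 + (-6 - 28/111)²) = -65217 + (0 + (-694/111)²) = -65217 + (0 + 481636/12321) = -65217 + 481636/12321 = -803057021/12321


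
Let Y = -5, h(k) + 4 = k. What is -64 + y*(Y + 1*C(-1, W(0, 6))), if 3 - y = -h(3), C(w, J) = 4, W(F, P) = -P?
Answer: -66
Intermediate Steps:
h(k) = -4 + k
y = 2 (y = 3 - (-1)*(-4 + 3) = 3 - (-1)*(-1) = 3 - 1*1 = 3 - 1 = 2)
-64 + y*(Y + 1*C(-1, W(0, 6))) = -64 + 2*(-5 + 1*4) = -64 + 2*(-5 + 4) = -64 + 2*(-1) = -64 - 2 = -66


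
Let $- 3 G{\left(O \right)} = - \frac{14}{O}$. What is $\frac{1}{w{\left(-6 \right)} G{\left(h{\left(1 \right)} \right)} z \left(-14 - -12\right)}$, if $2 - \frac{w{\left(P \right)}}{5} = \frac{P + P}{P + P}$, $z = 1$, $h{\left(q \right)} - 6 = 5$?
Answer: $- \frac{33}{140} \approx -0.23571$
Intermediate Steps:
$h{\left(q \right)} = 11$ ($h{\left(q \right)} = 6 + 5 = 11$)
$G{\left(O \right)} = \frac{14}{3 O}$ ($G{\left(O \right)} = - \frac{\left(-14\right) \frac{1}{O}}{3} = \frac{14}{3 O}$)
$w{\left(P \right)} = 5$ ($w{\left(P \right)} = 10 - 5 \frac{P + P}{P + P} = 10 - 5 \frac{2 P}{2 P} = 10 - 5 \cdot 2 P \frac{1}{2 P} = 10 - 5 = 5$)
$\frac{1}{w{\left(-6 \right)} G{\left(h{\left(1 \right)} \right)} z \left(-14 - -12\right)} = \frac{1}{5 \frac{14}{3 \cdot 11} \cdot 1 \left(-14 - -12\right)} = \frac{1}{5 \cdot \frac{14}{3} \cdot \frac{1}{11} \cdot 1 \left(-14 + 12\right)} = \frac{1}{5 \cdot \frac{14}{33} \cdot 1 \left(-2\right)} = \frac{1}{\frac{70}{33} \left(-2\right)} = \frac{1}{- \frac{140}{33}} = - \frac{33}{140}$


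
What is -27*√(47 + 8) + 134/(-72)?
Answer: -67/36 - 27*√55 ≈ -202.10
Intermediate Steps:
-27*√(47 + 8) + 134/(-72) = -27*√55 + 134*(-1/72) = -27*√55 - 67/36 = -67/36 - 27*√55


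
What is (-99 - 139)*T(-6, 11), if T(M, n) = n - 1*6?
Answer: -1190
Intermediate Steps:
T(M, n) = -6 + n (T(M, n) = n - 6 = -6 + n)
(-99 - 139)*T(-6, 11) = (-99 - 139)*(-6 + 11) = -238*5 = -1190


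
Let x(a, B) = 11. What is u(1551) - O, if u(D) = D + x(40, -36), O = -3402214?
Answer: 3403776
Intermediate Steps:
u(D) = 11 + D (u(D) = D + 11 = 11 + D)
u(1551) - O = (11 + 1551) - 1*(-3402214) = 1562 + 3402214 = 3403776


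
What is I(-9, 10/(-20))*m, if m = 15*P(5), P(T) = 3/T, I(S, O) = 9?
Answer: 81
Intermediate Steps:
m = 9 (m = 15*(3/5) = 15*(3*(⅕)) = 15*(⅗) = 9)
I(-9, 10/(-20))*m = 9*9 = 81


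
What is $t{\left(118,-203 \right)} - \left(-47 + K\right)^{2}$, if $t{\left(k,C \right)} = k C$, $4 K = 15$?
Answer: $- \frac{413193}{16} \approx -25825.0$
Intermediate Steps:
$K = \frac{15}{4}$ ($K = \frac{1}{4} \cdot 15 = \frac{15}{4} \approx 3.75$)
$t{\left(k,C \right)} = C k$
$t{\left(118,-203 \right)} - \left(-47 + K\right)^{2} = \left(-203\right) 118 - \left(-47 + \frac{15}{4}\right)^{2} = -23954 - \left(- \frac{173}{4}\right)^{2} = -23954 - \frac{29929}{16} = - \frac{413193}{16}$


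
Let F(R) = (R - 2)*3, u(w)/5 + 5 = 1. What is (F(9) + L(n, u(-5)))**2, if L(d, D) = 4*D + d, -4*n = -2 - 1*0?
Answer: 13689/4 ≈ 3422.3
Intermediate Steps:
u(w) = -20 (u(w) = -25 + 5*1 = -25 + 5 = -20)
n = 1/2 (n = -(-2 - 1*0)/4 = -(-2 + 0)/4 = -1/4*(-2) = 1/2 ≈ 0.50000)
F(R) = -6 + 3*R (F(R) = (-2 + R)*3 = -6 + 3*R)
L(d, D) = d + 4*D
(F(9) + L(n, u(-5)))**2 = ((-6 + 3*9) + (1/2 + 4*(-20)))**2 = ((-6 + 27) + (1/2 - 80))**2 = (21 - 159/2)**2 = (-117/2)**2 = 13689/4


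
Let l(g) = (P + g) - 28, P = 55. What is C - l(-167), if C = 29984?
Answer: 30124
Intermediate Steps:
l(g) = 27 + g (l(g) = (55 + g) - 28 = 27 + g)
C - l(-167) = 29984 - (27 - 167) = 29984 - 1*(-140) = 29984 + 140 = 30124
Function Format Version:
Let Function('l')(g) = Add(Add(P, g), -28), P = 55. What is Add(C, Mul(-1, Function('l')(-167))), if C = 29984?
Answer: 30124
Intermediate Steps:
Function('l')(g) = Add(27, g) (Function('l')(g) = Add(Add(55, g), -28) = Add(27, g))
Add(C, Mul(-1, Function('l')(-167))) = Add(29984, Mul(-1, Add(27, -167))) = Add(29984, Mul(-1, -140)) = Add(29984, 140) = 30124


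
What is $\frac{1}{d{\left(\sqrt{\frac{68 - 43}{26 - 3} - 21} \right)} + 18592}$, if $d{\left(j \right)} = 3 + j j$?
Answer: $\frac{23}{427227} \approx 5.3836 \cdot 10^{-5}$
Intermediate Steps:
$d{\left(j \right)} = 3 + j^{2}$
$\frac{1}{d{\left(\sqrt{\frac{68 - 43}{26 - 3} - 21} \right)} + 18592} = \frac{1}{\left(3 + \left(\sqrt{\frac{68 - 43}{26 - 3} - 21}\right)^{2}\right) + 18592} = \frac{1}{\left(3 + \left(\sqrt{\frac{25}{23} - 21}\right)^{2}\right) + 18592} = \frac{1}{\left(3 + \left(\sqrt{- \frac{458}{23}}\right)^{2}\right) + 18592} = \frac{1}{\left(3 + \left(\frac{i \sqrt{10534}}{23}\right)^{2}\right) + 18592} = \frac{1}{\left(3 - \frac{458}{23}\right) + 18592} = \frac{1}{- \frac{389}{23} + 18592} = \frac{1}{\frac{427227}{23}} = \frac{23}{427227}$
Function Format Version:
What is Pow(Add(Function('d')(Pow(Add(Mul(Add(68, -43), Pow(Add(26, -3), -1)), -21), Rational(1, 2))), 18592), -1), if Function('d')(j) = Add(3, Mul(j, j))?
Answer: Rational(23, 427227) ≈ 5.3836e-5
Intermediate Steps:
Function('d')(j) = Add(3, Pow(j, 2))
Pow(Add(Function('d')(Pow(Add(Mul(Add(68, -43), Pow(Add(26, -3), -1)), -21), Rational(1, 2))), 18592), -1) = Pow(Add(Add(3, Pow(Pow(Add(Mul(Add(68, -43), Pow(Add(26, -3), -1)), -21), Rational(1, 2)), 2)), 18592), -1) = Pow(Add(Add(3, Pow(Pow(Add(Mul(25, Pow(23, -1)), -21), Rational(1, 2)), 2)), 18592), -1) = Pow(Add(Add(3, Pow(Pow(Add(Mul(25, Rational(1, 23)), -21), Rational(1, 2)), 2)), 18592), -1) = Pow(Add(Add(3, Pow(Pow(Add(Rational(25, 23), -21), Rational(1, 2)), 2)), 18592), -1) = Pow(Add(Add(3, Pow(Pow(Rational(-458, 23), Rational(1, 2)), 2)), 18592), -1) = Pow(Add(Add(3, Pow(Mul(Rational(1, 23), I, Pow(10534, Rational(1, 2))), 2)), 18592), -1) = Pow(Add(Add(3, Rational(-458, 23)), 18592), -1) = Pow(Add(Rational(-389, 23), 18592), -1) = Pow(Rational(427227, 23), -1) = Rational(23, 427227)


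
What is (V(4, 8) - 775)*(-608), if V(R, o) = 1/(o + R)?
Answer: 1413448/3 ≈ 4.7115e+5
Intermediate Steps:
V(R, o) = 1/(R + o)
(V(4, 8) - 775)*(-608) = (1/(4 + 8) - 775)*(-608) = (1/12 - 775)*(-608) = -9299/12*(-608) = 1413448/3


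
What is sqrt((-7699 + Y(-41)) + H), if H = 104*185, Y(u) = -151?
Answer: sqrt(11390) ≈ 106.72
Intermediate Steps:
H = 19240
sqrt((-7699 + Y(-41)) + H) = sqrt((-7699 - 151) + 19240) = sqrt(-7850 + 19240) = sqrt(11390)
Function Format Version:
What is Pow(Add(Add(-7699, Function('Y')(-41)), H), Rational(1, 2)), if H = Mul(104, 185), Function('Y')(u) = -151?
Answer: Pow(11390, Rational(1, 2)) ≈ 106.72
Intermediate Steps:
H = 19240
Pow(Add(Add(-7699, Function('Y')(-41)), H), Rational(1, 2)) = Pow(Add(Add(-7699, -151), 19240), Rational(1, 2)) = Pow(Add(-7850, 19240), Rational(1, 2)) = Pow(11390, Rational(1, 2))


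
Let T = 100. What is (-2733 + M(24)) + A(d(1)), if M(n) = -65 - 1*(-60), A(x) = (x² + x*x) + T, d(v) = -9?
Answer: -2476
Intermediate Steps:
A(x) = 100 + 2*x² (A(x) = (x² + x*x) + 100 = (x² + x²) + 100 = 2*x² + 100 = 100 + 2*x²)
M(n) = -5 (M(n) = -65 + 60 = -5)
(-2733 + M(24)) + A(d(1)) = (-2733 - 5) + (100 + 2*(-9)²) = -2738 + (100 + 2*81) = -2738 + (100 + 162) = -2738 + 262 = -2476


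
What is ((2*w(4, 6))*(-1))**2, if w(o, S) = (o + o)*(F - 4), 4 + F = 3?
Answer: 6400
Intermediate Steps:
F = -1 (F = -4 + 3 = -1)
w(o, S) = -10*o (w(o, S) = (o + o)*(-1 - 4) = (2*o)*(-5) = -10*o)
((2*w(4, 6))*(-1))**2 = ((2*(-10*4))*(-1))**2 = ((2*(-40))*(-1))**2 = (-80*(-1))**2 = 80**2 = 6400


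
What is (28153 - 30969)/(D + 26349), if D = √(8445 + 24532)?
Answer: -9274848/86779603 + 2464*√673/86779603 ≈ -0.10614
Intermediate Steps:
D = 7*√673 (D = √32977 = 7*√673 ≈ 181.60)
(28153 - 30969)/(D + 26349) = (28153 - 30969)/(7*√673 + 26349) = -2816/(26349 + 7*√673)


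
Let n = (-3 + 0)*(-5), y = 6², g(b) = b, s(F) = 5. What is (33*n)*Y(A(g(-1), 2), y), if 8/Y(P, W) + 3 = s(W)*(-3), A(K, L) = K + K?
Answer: -220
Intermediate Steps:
A(K, L) = 2*K
y = 36
Y(P, W) = -4/9 (Y(P, W) = 8/(-3 + 5*(-3)) = 8/(-3 - 15) = 8/(-18) = 8*(-1/18) = -4/9)
n = 15 (n = -3*(-5) = 15)
(33*n)*Y(A(g(-1), 2), y) = (33*15)*(-4/9) = 495*(-4/9) = -220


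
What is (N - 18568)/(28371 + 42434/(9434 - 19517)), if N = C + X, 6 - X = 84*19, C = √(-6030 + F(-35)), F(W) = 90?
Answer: -203253114/286022359 + 60498*I*√165/286022359 ≈ -0.71062 + 0.002717*I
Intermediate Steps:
C = 6*I*√165 (C = √(-6030 + 90) = √(-5940) = 6*I*√165 ≈ 77.071*I)
X = -1590 (X = 6 - 84*19 = 6 - 1*1596 = 6 - 1596 = -1590)
N = -1590 + 6*I*√165 (N = 6*I*√165 - 1590 = -1590 + 6*I*√165 ≈ -1590.0 + 77.071*I)
(N - 18568)/(28371 + 42434/(9434 - 19517)) = ((-1590 + 6*I*√165) - 18568)/(28371 + 42434/(9434 - 19517)) = (-20158 + 6*I*√165)/(28371 + 42434/(-10083)) = (-20158 + 6*I*√165)/(28371 + 42434*(-1/10083)) = (-20158 + 6*I*√165)/(28371 - 42434/10083) = (-20158 + 6*I*√165)/(286022359/10083) = (-20158 + 6*I*√165)*(10083/286022359) = -203253114/286022359 + 60498*I*√165/286022359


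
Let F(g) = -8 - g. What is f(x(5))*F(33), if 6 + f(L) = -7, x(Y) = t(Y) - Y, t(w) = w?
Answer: 533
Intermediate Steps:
x(Y) = 0 (x(Y) = Y - Y = 0)
f(L) = -13 (f(L) = -6 - 7 = -13)
f(x(5))*F(33) = -13*(-8 - 1*33) = -13*(-8 - 33) = -13*(-41) = 533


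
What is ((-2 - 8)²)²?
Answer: 10000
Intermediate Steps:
((-2 - 8)²)² = ((-10)²)² = 100² = 10000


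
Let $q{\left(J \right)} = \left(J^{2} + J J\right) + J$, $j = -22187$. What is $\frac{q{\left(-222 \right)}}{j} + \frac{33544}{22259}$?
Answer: $- \frac{1444842886}{493860433} \approx -2.9256$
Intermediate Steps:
$q{\left(J \right)} = J + 2 J^{2}$ ($q{\left(J \right)} = \left(J^{2} + J^{2}\right) + J = 2 J^{2} + J = J + 2 J^{2}$)
$\frac{q{\left(-222 \right)}}{j} + \frac{33544}{22259} = \frac{\left(-222\right) \left(1 + 2 \left(-222\right)\right)}{-22187} + \frac{33544}{22259} = - 222 \left(1 - 444\right) \left(- \frac{1}{22187}\right) + 33544 \cdot \frac{1}{22259} = \left(-222\right) \left(-443\right) \left(- \frac{1}{22187}\right) + \frac{33544}{22259} = 98346 \left(- \frac{1}{22187}\right) + \frac{33544}{22259} = - \frac{98346}{22187} + \frac{33544}{22259} = - \frac{1444842886}{493860433}$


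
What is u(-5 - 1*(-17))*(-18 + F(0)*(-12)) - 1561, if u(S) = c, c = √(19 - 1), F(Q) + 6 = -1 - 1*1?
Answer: -1561 + 234*√2 ≈ -1230.1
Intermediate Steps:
F(Q) = -8 (F(Q) = -6 + (-1 - 1*1) = -6 + (-1 - 1) = -6 - 2 = -8)
c = 3*√2 (c = √18 = 3*√2 ≈ 4.2426)
u(S) = 3*√2
u(-5 - 1*(-17))*(-18 + F(0)*(-12)) - 1561 = (3*√2)*(-18 - 8*(-12)) - 1561 = (3*√2)*(-18 + 96) - 1561 = (3*√2)*78 - 1561 = 234*√2 - 1561 = -1561 + 234*√2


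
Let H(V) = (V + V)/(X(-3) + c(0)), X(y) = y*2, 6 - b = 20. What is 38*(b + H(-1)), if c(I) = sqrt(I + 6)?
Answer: -2584/5 + 38*sqrt(6)/15 ≈ -510.59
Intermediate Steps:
b = -14 (b = 6 - 1*20 = 6 - 20 = -14)
c(I) = sqrt(6 + I)
X(y) = 2*y
H(V) = 2*V/(-6 + sqrt(6)) (H(V) = (V + V)/(2*(-3) + sqrt(6 + 0)) = (2*V)/(-6 + sqrt(6)) = 2*V/(-6 + sqrt(6)))
38*(b + H(-1)) = 38*(-14 + (-2/5*(-1) - 1/15*(-1)*sqrt(6))) = 38*(-14 + (2/5 + sqrt(6)/15)) = 38*(-68/5 + sqrt(6)/15) = -2584/5 + 38*sqrt(6)/15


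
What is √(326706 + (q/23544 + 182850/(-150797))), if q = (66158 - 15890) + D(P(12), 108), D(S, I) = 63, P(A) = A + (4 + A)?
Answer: √12710400391930252473530/197242476 ≈ 571.58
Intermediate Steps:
P(A) = 4 + 2*A
q = 50331 (q = (66158 - 15890) + 63 = 50268 + 63 = 50331)
√(326706 + (q/23544 + 182850/(-150797))) = √(326706 + (50331/23544 + 182850/(-150797))) = √(326706 + (50331*(1/23544) + 182850*(-1/150797))) = √(326706 + (16777/7848 - 182850/150797)) = √(326706 + 1094914469/1183454856) = √(386642897098805/1183454856) = √12710400391930252473530/197242476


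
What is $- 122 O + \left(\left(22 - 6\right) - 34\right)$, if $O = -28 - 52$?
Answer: $9742$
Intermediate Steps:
$O = -80$
$- 122 O + \left(\left(22 - 6\right) - 34\right) = \left(-122\right) \left(-80\right) + \left(\left(22 - 6\right) - 34\right) = 9760 + \left(16 - 34\right) = 9760 - 18 = 9742$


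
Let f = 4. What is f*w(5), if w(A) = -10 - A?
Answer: -60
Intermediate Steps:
f*w(5) = 4*(-10 - 1*5) = 4*(-10 - 5) = 4*(-15) = -60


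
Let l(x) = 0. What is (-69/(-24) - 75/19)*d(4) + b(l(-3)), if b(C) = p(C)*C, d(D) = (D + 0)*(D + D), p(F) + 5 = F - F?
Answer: -652/19 ≈ -34.316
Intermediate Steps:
p(F) = -5 (p(F) = -5 + (F - F) = -5 + 0 = -5)
d(D) = 2*D² (d(D) = D*(2*D) = 2*D²)
b(C) = -5*C
(-69/(-24) - 75/19)*d(4) + b(l(-3)) = (-69/(-24) - 75/19)*(2*4²) - 5*0 = (-69*(-1/24) - 75*1/19)*(2*16) + 0 = (23/8 - 75/19)*32 + 0 = -163/152*32 + 0 = -652/19 + 0 = -652/19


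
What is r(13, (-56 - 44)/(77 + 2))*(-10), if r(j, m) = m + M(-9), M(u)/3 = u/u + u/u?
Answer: -3740/79 ≈ -47.342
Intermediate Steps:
M(u) = 6 (M(u) = 3*(u/u + u/u) = 3*(1 + 1) = 3*2 = 6)
r(j, m) = 6 + m (r(j, m) = m + 6 = 6 + m)
r(13, (-56 - 44)/(77 + 2))*(-10) = (6 + (-56 - 44)/(77 + 2))*(-10) = (6 - 100/79)*(-10) = (374/79)*(-10) = -3740/79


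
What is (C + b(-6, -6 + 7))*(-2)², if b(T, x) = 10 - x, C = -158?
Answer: -596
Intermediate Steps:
(C + b(-6, -6 + 7))*(-2)² = (-158 + (10 - (-6 + 7)))*(-2)² = (-158 + (10 - 1*1))*4 = (-158 + (10 - 1))*4 = (-158 + 9)*4 = -149*4 = -596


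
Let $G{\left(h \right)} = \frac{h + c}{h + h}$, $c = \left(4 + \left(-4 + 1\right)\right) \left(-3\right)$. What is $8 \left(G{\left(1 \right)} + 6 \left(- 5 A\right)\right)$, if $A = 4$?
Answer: $-968$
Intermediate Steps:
$c = -3$ ($c = \left(4 - 3\right) \left(-3\right) = 1 \left(-3\right) = -3$)
$G{\left(h \right)} = \frac{-3 + h}{2 h}$ ($G{\left(h \right)} = \frac{h - 3}{h + h} = \frac{-3 + h}{2 h}$)
$8 \left(G{\left(1 \right)} + 6 \left(- 5 A\right)\right) = 8 \left(\frac{-3 + 1}{2 \cdot 1} + 6 \left(\left(-5\right) 4\right)\right) = 8 \left(\frac{1}{2} \cdot 1 \left(-2\right) + 6 \left(-20\right)\right) = 8 \left(-1 - 120\right) = 8 \left(-121\right) = -968$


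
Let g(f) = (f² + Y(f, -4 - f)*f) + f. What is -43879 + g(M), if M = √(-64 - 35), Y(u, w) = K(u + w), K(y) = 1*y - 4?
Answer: -43978 - 21*I*√11 ≈ -43978.0 - 69.649*I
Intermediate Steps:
K(y) = -4 + y (K(y) = y - 4 = -4 + y)
Y(u, w) = -4 + u + w (Y(u, w) = -4 + (u + w) = -4 + u + w)
M = 3*I*√11 (M = √(-99) = 3*I*√11 ≈ 9.9499*I)
g(f) = f² - 7*f (g(f) = (f² + (-4 + f + (-4 - f))*f) + f = (f² - 8*f) + f = f² - 7*f)
-43879 + g(M) = -43879 + (3*I*√11)*(-7 + 3*I*√11) = -43879 + 3*I*√11*(-7 + 3*I*√11)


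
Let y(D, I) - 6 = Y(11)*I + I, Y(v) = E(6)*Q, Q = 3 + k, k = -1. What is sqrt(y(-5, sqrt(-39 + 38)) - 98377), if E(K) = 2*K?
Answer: sqrt(-98371 + 25*I) ≈ 0.04 + 313.64*I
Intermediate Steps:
Q = 2 (Q = 3 - 1 = 2)
Y(v) = 24 (Y(v) = (2*6)*2 = 12*2 = 24)
y(D, I) = 6 + 25*I (y(D, I) = 6 + (24*I + I) = 6 + 25*I)
sqrt(y(-5, sqrt(-39 + 38)) - 98377) = sqrt((6 + 25*sqrt(-39 + 38)) - 98377) = sqrt((6 + 25*sqrt(-1)) - 98377) = sqrt((6 + 25*I) - 98377) = sqrt(-98371 + 25*I)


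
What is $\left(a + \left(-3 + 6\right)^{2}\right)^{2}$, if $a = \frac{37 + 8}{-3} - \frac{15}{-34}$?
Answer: $\frac{35721}{1156} \approx 30.901$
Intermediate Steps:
$a = - \frac{495}{34}$ ($a = 45 \left(- \frac{1}{3}\right) - - \frac{15}{34} = -15 + \frac{15}{34} = - \frac{495}{34} \approx -14.559$)
$\left(a + \left(-3 + 6\right)^{2}\right)^{2} = \left(- \frac{495}{34} + \left(-3 + 6\right)^{2}\right)^{2} = \left(- \frac{495}{34} + 3^{2}\right)^{2} = \left(- \frac{495}{34} + 9\right)^{2} = \left(- \frac{189}{34}\right)^{2} = \frac{35721}{1156}$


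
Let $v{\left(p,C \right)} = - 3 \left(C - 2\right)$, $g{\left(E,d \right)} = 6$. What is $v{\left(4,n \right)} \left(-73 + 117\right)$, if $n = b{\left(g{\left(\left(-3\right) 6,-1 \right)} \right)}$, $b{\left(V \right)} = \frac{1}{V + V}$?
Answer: $253$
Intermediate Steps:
$b{\left(V \right)} = \frac{1}{2 V}$
$n = \frac{1}{12}$ ($n = \frac{1}{2 \cdot 6} = \frac{1}{2} \cdot \frac{1}{6} = \frac{1}{12} \approx 0.083333$)
$v{\left(p,C \right)} = 6 - 3 C$ ($v{\left(p,C \right)} = - 3 \left(-2 + C\right) = 6 - 3 C$)
$v{\left(4,n \right)} \left(-73 + 117\right) = \left(6 - \frac{1}{4}\right) \left(-73 + 117\right) = \left(6 - \frac{1}{4}\right) 44 = \frac{23}{4} \cdot 44 = 253$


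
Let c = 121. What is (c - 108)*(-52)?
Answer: -676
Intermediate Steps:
(c - 108)*(-52) = (121 - 108)*(-52) = 13*(-52) = -676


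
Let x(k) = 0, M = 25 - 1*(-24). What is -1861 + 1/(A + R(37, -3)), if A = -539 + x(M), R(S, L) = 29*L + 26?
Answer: -1116601/600 ≈ -1861.0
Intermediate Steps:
M = 49 (M = 25 + 24 = 49)
R(S, L) = 26 + 29*L
A = -539 (A = -539 + 0 = -539)
-1861 + 1/(A + R(37, -3)) = -1861 + 1/(-539 + (26 + 29*(-3))) = -1861 + 1/(-539 + (26 - 87)) = -1861 + 1/(-539 - 61) = -1861 + 1/(-600) = -1861 - 1/600 = -1116601/600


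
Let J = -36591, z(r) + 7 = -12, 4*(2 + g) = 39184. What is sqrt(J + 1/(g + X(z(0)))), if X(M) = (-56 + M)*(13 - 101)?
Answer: I*sqrt(9834315552082)/16394 ≈ 191.29*I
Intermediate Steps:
g = 9794 (g = -2 + (1/4)*39184 = -2 + 9796 = 9794)
z(r) = -19 (z(r) = -7 - 12 = -19)
X(M) = 4928 - 88*M (X(M) = (-56 + M)*(-88) = 4928 - 88*M)
sqrt(J + 1/(g + X(z(0)))) = sqrt(-36591 + 1/(9794 + (4928 - 88*(-19)))) = sqrt(-36591 + 1/(9794 + (4928 + 1672))) = sqrt(-36591 + 1/(9794 + 6600)) = sqrt(-36591 + 1/16394) = sqrt(-599872853/16394) = I*sqrt(9834315552082)/16394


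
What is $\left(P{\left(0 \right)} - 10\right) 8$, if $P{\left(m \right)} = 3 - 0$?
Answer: $-56$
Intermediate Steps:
$P{\left(m \right)} = 3$ ($P{\left(m \right)} = 3 + 0 = 3$)
$\left(P{\left(0 \right)} - 10\right) 8 = \left(3 - 10\right) 8 = \left(-7\right) 8 = -56$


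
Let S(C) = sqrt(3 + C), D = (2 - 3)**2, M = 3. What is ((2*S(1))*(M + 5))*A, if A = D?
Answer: 32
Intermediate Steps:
D = 1 (D = (-1)**2 = 1)
A = 1
((2*S(1))*(M + 5))*A = ((2*sqrt(3 + 1))*(3 + 5))*1 = ((2*sqrt(4))*8)*1 = ((2*2)*8)*1 = (4*8)*1 = 32*1 = 32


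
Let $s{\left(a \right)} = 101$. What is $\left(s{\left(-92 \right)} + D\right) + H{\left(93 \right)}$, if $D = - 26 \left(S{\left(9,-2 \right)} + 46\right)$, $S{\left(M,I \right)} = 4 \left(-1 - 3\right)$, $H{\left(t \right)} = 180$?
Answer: $-499$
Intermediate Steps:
$S{\left(M,I \right)} = -16$ ($S{\left(M,I \right)} = 4 \left(-4\right) = -16$)
$D = -780$ ($D = - 26 \left(-16 + 46\right) = \left(-26\right) 30 = -780$)
$\left(s{\left(-92 \right)} + D\right) + H{\left(93 \right)} = \left(101 - 780\right) + 180 = -679 + 180 = -499$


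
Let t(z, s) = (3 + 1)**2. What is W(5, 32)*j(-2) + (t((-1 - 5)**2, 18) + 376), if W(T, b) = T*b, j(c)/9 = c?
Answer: -2488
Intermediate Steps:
j(c) = 9*c
t(z, s) = 16 (t(z, s) = 4**2 = 16)
W(5, 32)*j(-2) + (t((-1 - 5)**2, 18) + 376) = (5*32)*(9*(-2)) + (16 + 376) = 160*(-18) + 392 = -2880 + 392 = -2488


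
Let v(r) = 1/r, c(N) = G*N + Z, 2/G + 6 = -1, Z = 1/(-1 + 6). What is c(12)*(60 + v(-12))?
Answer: -81247/420 ≈ -193.45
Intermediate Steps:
Z = 1/5 ≈ 0.20000
G = -2/7 (G = 2/(-6 - 1) = 2/(-7) = 2*(-1/7) = -2/7 ≈ -0.28571)
c(N) = 1/5 - 2*N/7 (c(N) = -2*N/7 + 1/5 = 1/5 - 2*N/7)
c(12)*(60 + v(-12)) = (1/5 - 2/7*12)*(60 + 1/(-12)) = (1/5 - 24/7)*(60 - 1/12) = -113/35*719/12 = -81247/420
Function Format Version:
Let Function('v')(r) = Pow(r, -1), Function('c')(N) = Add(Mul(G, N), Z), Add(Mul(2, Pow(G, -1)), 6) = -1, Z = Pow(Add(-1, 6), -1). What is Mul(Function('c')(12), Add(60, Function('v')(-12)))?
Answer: Rational(-81247, 420) ≈ -193.45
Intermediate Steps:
Z = Rational(1, 5) (Z = Pow(5, -1) = Rational(1, 5) ≈ 0.20000)
G = Rational(-2, 7) (G = Mul(2, Pow(Add(-6, -1), -1)) = Mul(2, Pow(-7, -1)) = Mul(2, Rational(-1, 7)) = Rational(-2, 7) ≈ -0.28571)
Function('c')(N) = Add(Rational(1, 5), Mul(Rational(-2, 7), N)) (Function('c')(N) = Add(Mul(Rational(-2, 7), N), Rational(1, 5)) = Add(Rational(1, 5), Mul(Rational(-2, 7), N)))
Mul(Function('c')(12), Add(60, Function('v')(-12))) = Mul(Add(Rational(1, 5), Mul(Rational(-2, 7), 12)), Add(60, Pow(-12, -1))) = Mul(Add(Rational(1, 5), Rational(-24, 7)), Add(60, Rational(-1, 12))) = Mul(Rational(-113, 35), Rational(719, 12)) = Rational(-81247, 420)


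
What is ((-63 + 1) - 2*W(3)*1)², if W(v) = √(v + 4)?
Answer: 3872 + 248*√7 ≈ 4528.1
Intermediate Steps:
W(v) = √(4 + v)
((-63 + 1) - 2*W(3)*1)² = ((-63 + 1) - 2*√(4 + 3)*1)² = (-62 - 2*√7*1)² = (-62 - 2*√7)²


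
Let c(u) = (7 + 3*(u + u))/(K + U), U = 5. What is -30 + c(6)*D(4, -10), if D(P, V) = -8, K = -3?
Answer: -202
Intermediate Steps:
c(u) = 7/2 + 3*u (c(u) = (7 + 3*(u + u))/(-3 + 5) = (7 + 3*(2*u))/2 = (7 + 6*u)*(½) = 7/2 + 3*u)
-30 + c(6)*D(4, -10) = -30 + (7/2 + 3*6)*(-8) = -30 + (7/2 + 18)*(-8) = -30 + (43/2)*(-8) = -30 - 172 = -202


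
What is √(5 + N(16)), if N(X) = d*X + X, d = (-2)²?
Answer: √85 ≈ 9.2195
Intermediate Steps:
d = 4
N(X) = 5*X (N(X) = 4*X + X = 5*X)
√(5 + N(16)) = √(5 + 5*16) = √(5 + 80) = √85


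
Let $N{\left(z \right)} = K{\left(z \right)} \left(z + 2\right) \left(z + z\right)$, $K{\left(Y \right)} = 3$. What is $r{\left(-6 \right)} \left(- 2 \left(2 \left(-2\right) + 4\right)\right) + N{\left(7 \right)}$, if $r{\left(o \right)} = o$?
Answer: $378$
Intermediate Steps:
$N{\left(z \right)} = 6 z \left(2 + z\right)$ ($N{\left(z \right)} = 3 \left(z + 2\right) \left(z + z\right) = 3 \left(2 + z\right) 2 z = 3 \cdot 2 z \left(2 + z\right) = 6 z \left(2 + z\right)$)
$r{\left(-6 \right)} \left(- 2 \left(2 \left(-2\right) + 4\right)\right) + N{\left(7 \right)} = - 6 \left(- 2 \left(2 \left(-2\right) + 4\right)\right) + 6 \cdot 7 \left(2 + 7\right) = - 6 \left(- 2 \left(-4 + 4\right)\right) + 6 \cdot 7 \cdot 9 = - 6 \left(\left(-2\right) 0\right) + 378 = \left(-6\right) 0 + 378 = 0 + 378 = 378$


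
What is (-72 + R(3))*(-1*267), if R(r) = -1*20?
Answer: 24564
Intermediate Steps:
R(r) = -20
(-72 + R(3))*(-1*267) = (-72 - 20)*(-1*267) = -92*(-267) = 24564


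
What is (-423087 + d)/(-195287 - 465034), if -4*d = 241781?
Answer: 1934129/2641284 ≈ 0.73227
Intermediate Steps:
d = -241781/4 (d = -1/4*241781 = -241781/4 ≈ -60445.)
(-423087 + d)/(-195287 - 465034) = (-423087 - 241781/4)/(-195287 - 465034) = -1934129/4/(-660321) = -1934129/4*(-1/660321) = 1934129/2641284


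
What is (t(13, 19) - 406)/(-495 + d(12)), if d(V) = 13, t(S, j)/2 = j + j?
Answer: 165/241 ≈ 0.68465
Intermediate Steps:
t(S, j) = 4*j (t(S, j) = 2*(j + j) = 2*(2*j) = 4*j)
(t(13, 19) - 406)/(-495 + d(12)) = (4*19 - 406)/(-495 + 13) = (76 - 406)/(-482) = -330*(-1/482) = 165/241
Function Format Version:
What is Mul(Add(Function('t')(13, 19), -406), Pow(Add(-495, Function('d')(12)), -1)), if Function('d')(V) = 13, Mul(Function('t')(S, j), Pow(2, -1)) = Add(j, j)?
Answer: Rational(165, 241) ≈ 0.68465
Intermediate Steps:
Function('t')(S, j) = Mul(4, j) (Function('t')(S, j) = Mul(2, Add(j, j)) = Mul(2, Mul(2, j)) = Mul(4, j))
Mul(Add(Function('t')(13, 19), -406), Pow(Add(-495, Function('d')(12)), -1)) = Mul(Add(Mul(4, 19), -406), Pow(Add(-495, 13), -1)) = Mul(Add(76, -406), Pow(-482, -1)) = Mul(-330, Rational(-1, 482)) = Rational(165, 241)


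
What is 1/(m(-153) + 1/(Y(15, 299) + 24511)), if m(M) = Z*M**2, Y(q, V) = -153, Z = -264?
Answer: -24358/150531855407 ≈ -1.6181e-7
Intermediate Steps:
m(M) = -264*M**2
1/(m(-153) + 1/(Y(15, 299) + 24511)) = 1/(-264*(-153)**2 + 1/(-153 + 24511)) = 1/(-264*23409 + 1/24358) = 1/(-6179976 + 1/24358) = 1/(-150531855407/24358) = -24358/150531855407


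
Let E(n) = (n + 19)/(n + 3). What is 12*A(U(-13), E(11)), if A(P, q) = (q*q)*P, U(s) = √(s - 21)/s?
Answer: -2700*I*√34/637 ≈ -24.715*I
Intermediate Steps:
E(n) = (19 + n)/(3 + n)
U(s) = √(-21 + s)/s
A(P, q) = P*q² (A(P, q) = q²*P = P*q²)
12*A(U(-13), E(11)) = 12*((√(-21 - 13)/(-13))*((19 + 11)/(3 + 11))²) = 12*((-I*√34/13)*(30/14)²) = 12*((-I*√34/13)*((1/14)*30)²) = 12*((-I*√34/13)*(15/7)²) = 12*(-I*√34/13*(225/49)) = 12*(-225*I*√34/637) = -2700*I*√34/637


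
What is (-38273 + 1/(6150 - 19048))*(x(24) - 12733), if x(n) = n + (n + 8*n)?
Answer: 6167108921415/12898 ≈ 4.7814e+8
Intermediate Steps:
x(n) = 10*n (x(n) = n + 9*n = 10*n)
(-38273 + 1/(6150 - 19048))*(x(24) - 12733) = (-38273 + 1/(6150 - 19048))*(10*24 - 12733) = (-38273 + 1/(-12898))*(240 - 12733) = (-38273 - 1/12898)*(-12493) = -493645155/12898*(-12493) = 6167108921415/12898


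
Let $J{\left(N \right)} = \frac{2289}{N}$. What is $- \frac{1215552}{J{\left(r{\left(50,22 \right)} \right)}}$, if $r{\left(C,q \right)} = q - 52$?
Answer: $\frac{12155520}{763} \approx 15931.0$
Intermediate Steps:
$r{\left(C,q \right)} = -52 + q$
$- \frac{1215552}{J{\left(r{\left(50,22 \right)} \right)}} = - \frac{1215552}{2289 \frac{1}{-52 + 22}} = - \frac{1215552}{2289 \frac{1}{-30}} = - \frac{1215552}{2289 \left(- \frac{1}{30}\right)} = - \frac{1215552}{- \frac{763}{10}} = \left(-1215552\right) \left(- \frac{10}{763}\right) = \frac{12155520}{763}$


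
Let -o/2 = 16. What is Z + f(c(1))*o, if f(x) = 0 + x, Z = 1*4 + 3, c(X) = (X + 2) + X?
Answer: -121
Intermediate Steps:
c(X) = 2 + 2*X (c(X) = (2 + X) + X = 2 + 2*X)
o = -32 (o = -2*16 = -32)
Z = 7 (Z = 4 + 3 = 7)
f(x) = x
Z + f(c(1))*o = 7 + (2 + 2*1)*(-32) = 7 + (2 + 2)*(-32) = 7 + 4*(-32) = 7 - 128 = -121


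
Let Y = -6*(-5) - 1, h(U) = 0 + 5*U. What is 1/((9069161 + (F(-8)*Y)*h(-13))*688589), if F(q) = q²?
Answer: 1/6161853126869 ≈ 1.6229e-13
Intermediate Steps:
h(U) = 5*U
Y = 29 (Y = 30 - 1 = 29)
1/((9069161 + (F(-8)*Y)*h(-13))*688589) = 1/((9069161 + ((-8)²*29)*(5*(-13)))*688589) = (1/688589)/(9069161 + (64*29)*(-65)) = (1/688589)/(9069161 + 1856*(-65)) = (1/688589)/(9069161 - 120640) = (1/688589)/8948521 = (1/8948521)*(1/688589) = 1/6161853126869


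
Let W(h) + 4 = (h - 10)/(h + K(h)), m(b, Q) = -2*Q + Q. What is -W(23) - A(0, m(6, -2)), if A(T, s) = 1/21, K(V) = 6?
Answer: 2134/609 ≈ 3.5041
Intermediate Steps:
m(b, Q) = -Q
A(T, s) = 1/21
W(h) = -4 + (-10 + h)/(6 + h) (W(h) = -4 + (h - 10)/(h + 6) = -4 + (-10 + h)/(6 + h))
-W(23) - A(0, m(6, -2)) = -(-34 - 3*23)/(6 + 23) - 1*1/21 = -(-34 - 69)/29 - 1/21 = -(-103)/29 - 1/21 = -1*(-103/29) - 1/21 = 103/29 - 1/21 = 2134/609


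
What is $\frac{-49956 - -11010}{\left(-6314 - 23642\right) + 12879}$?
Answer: $\frac{38946}{17077} \approx 2.2806$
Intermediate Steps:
$\frac{-49956 - -11010}{\left(-6314 - 23642\right) + 12879} = \frac{-49956 + 11010}{-29956 + 12879} = - \frac{38946}{-17077} = \left(-38946\right) \left(- \frac{1}{17077}\right) = \frac{38946}{17077}$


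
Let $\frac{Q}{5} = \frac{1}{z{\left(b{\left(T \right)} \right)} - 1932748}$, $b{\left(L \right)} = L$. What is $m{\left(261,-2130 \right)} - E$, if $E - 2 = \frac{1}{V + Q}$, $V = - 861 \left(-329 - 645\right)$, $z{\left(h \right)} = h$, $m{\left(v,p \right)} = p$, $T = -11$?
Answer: $- \frac{3455628229769531}{1620838756021} \approx -2132.0$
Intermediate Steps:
$Q = - \frac{5}{1932759}$ ($Q = \frac{5}{-11 - 1932748} = \frac{5}{-1932759} = 5 \left(- \frac{1}{1932759}\right) = - \frac{5}{1932759} \approx -2.587 \cdot 10^{-6}$)
$V = 838614$ ($V = \left(-861\right) \left(-974\right) = 838614$)
$E = \frac{3241679444801}{1620838756021}$ ($E = 2 + \frac{1}{838614 - \frac{5}{1932759}} = 2 + \frac{1}{\frac{1620838756021}{1932759}} = 2 + \frac{1932759}{1620838756021} = \frac{3241679444801}{1620838756021} \approx 2.0$)
$m{\left(261,-2130 \right)} - E = -2130 - \frac{3241679444801}{1620838756021} = - \frac{3455628229769531}{1620838756021}$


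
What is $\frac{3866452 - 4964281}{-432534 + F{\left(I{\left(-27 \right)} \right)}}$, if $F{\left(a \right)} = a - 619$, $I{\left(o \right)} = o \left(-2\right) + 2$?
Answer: $\frac{1097829}{433097} \approx 2.5348$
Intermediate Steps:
$I{\left(o \right)} = 2 - 2 o$ ($I{\left(o \right)} = - 2 o + 2 = 2 - 2 o$)
$F{\left(a \right)} = -619 + a$
$\frac{3866452 - 4964281}{-432534 + F{\left(I{\left(-27 \right)} \right)}} = \frac{3866452 - 4964281}{-432534 + \left(-619 + \left(2 - -54\right)\right)} = - \frac{1097829}{-432534 + \left(-619 + \left(2 + 54\right)\right)} = - \frac{1097829}{-432534 + \left(-619 + 56\right)} = - \frac{1097829}{-432534 - 563} = - \frac{1097829}{-433097} = \left(-1097829\right) \left(- \frac{1}{433097}\right) = \frac{1097829}{433097}$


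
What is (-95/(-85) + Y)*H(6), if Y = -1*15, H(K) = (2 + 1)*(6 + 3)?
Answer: -6372/17 ≈ -374.82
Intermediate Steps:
H(K) = 27 (H(K) = 3*9 = 27)
Y = -15
(-95/(-85) + Y)*H(6) = (-95/(-85) - 15)*27 = (-95*(-1/85) - 15)*27 = (19/17 - 15)*27 = -236/17*27 = -6372/17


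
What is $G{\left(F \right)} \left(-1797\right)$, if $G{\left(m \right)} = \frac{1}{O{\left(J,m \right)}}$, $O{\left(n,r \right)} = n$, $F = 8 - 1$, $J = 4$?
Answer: $- \frac{1797}{4} \approx -449.25$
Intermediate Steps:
$F = 7$ ($F = 8 - 1 = 7$)
$G{\left(m \right)} = \frac{1}{4}$
$G{\left(F \right)} \left(-1797\right) = \frac{1}{4} \left(-1797\right) = - \frac{1797}{4}$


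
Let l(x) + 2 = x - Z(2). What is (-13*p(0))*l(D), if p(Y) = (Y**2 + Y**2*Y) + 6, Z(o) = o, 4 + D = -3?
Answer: 858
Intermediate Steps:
D = -7 (D = -4 - 3 = -7)
l(x) = -4 + x (l(x) = -2 + (x - 1*2) = -2 + (x - 2) = -2 + (-2 + x) = -4 + x)
p(Y) = 6 + Y**2 + Y**3 (p(Y) = (Y**2 + Y**3) + 6 = 6 + Y**2 + Y**3)
(-13*p(0))*l(D) = (-13*(6 + 0**2 + 0**3))*(-4 - 7) = -13*(6 + 0 + 0)*(-11) = -13*6*(-11) = -78*(-11) = 858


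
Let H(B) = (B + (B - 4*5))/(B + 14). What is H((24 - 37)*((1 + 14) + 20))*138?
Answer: 14260/49 ≈ 291.02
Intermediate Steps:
H(B) = (-20 + 2*B)/(14 + B) (H(B) = (B + (B - 20))/(14 + B) = (B + (-20 + B))/(14 + B) = (-20 + 2*B)/(14 + B))
H((24 - 37)*((1 + 14) + 20))*138 = (2*(-10 + (24 - 37)*((1 + 14) + 20))/(14 + (24 - 37)*((1 + 14) + 20)))*138 = (2*(-10 - 13*(15 + 20))/(14 - 13*(15 + 20)))*138 = (2*(-10 - 13*35)/(14 - 13*35))*138 = (2*(-10 - 455)/(14 - 455))*138 = (2*(-465)/(-441))*138 = (2*(-1/441)*(-465))*138 = (310/147)*138 = 14260/49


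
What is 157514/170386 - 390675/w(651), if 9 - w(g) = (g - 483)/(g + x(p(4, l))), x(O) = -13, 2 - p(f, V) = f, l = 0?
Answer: -3538995272322/79144297 ≈ -44716.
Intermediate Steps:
p(f, V) = 2 - f
w(g) = 9 - (-483 + g)/(-13 + g) (w(g) = 9 - (g - 483)/(g - 13) = 9 - (-483 + g)/(-13 + g))
157514/170386 - 390675/w(651) = 157514/170386 - 390675*(-13 + 651)/(2*(183 + 4*651)) = 157514*(1/170386) - 390675*319/(183 + 2604) = 78757/85193 - 390675/(2*(1/638)*2787) = 78757/85193 - 390675/2787/319 = 78757/85193 - 390675*319/2787 = 78757/85193 - 41541775/929 = -3538995272322/79144297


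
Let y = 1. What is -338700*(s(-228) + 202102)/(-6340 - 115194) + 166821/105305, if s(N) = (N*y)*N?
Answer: 647318264894601/914152705 ≈ 7.0811e+5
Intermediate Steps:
s(N) = N² (s(N) = (N*1)*N = N*N = N²)
-338700*(s(-228) + 202102)/(-6340 - 115194) + 166821/105305 = -338700*((-228)² + 202102)/(-6340 - 115194) + 166821/105305 = -338700/((-121534/(51984 + 202102))) + 166821*(1/105305) = -338700/((-121534/254086)) + 166821/105305 = -338700/((-121534*1/254086)) + 166821/105305 = -338700/(-8681/18149) + 166821/105305 = -338700*(-18149/8681) + 166821/105305 = 6147066300/8681 + 166821/105305 = 647318264894601/914152705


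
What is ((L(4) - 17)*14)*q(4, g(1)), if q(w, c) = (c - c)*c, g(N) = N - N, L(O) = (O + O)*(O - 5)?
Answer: 0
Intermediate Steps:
L(O) = 2*O*(-5 + O) (L(O) = (2*O)*(-5 + O) = 2*O*(-5 + O))
g(N) = 0
q(w, c) = 0 (q(w, c) = 0*c = 0)
((L(4) - 17)*14)*q(4, g(1)) = ((2*4*(-5 + 4) - 17)*14)*0 = ((2*4*(-1) - 17)*14)*0 = ((-8 - 17)*14)*0 = -25*14*0 = -350*0 = 0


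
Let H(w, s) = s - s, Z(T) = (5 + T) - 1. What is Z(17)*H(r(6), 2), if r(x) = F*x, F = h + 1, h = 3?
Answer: 0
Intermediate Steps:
F = 4 (F = 3 + 1 = 4)
r(x) = 4*x
Z(T) = 4 + T
H(w, s) = 0
Z(17)*H(r(6), 2) = (4 + 17)*0 = 21*0 = 0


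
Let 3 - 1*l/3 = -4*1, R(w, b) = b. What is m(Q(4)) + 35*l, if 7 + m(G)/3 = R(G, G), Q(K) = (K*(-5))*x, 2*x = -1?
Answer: 744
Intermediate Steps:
x = -½ (x = (½)*(-1) = -½ ≈ -0.50000)
Q(K) = 5*K/2 (Q(K) = (K*(-5))*(-½) = -5*K*(-½) = 5*K/2)
m(G) = -21 + 3*G
l = 21 (l = 9 - (-12) = 9 - 3*(-4) = 9 + 12 = 21)
m(Q(4)) + 35*l = (-21 + 3*((5/2)*4)) + 35*21 = (-21 + 3*10) + 735 = (-21 + 30) + 735 = 9 + 735 = 744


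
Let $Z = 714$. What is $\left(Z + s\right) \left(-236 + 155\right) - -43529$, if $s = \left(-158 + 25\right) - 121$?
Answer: $6269$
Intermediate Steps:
$s = -254$ ($s = -133 - 121 = -254$)
$\left(Z + s\right) \left(-236 + 155\right) - -43529 = \left(714 - 254\right) \left(-236 + 155\right) - -43529 = 460 \left(-81\right) + 43529 = -37260 + 43529 = 6269$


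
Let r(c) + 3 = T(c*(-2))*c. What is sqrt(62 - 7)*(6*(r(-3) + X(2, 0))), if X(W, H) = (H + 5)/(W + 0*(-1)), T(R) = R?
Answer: -111*sqrt(55) ≈ -823.20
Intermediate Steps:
r(c) = -3 - 2*c**2 (r(c) = -3 + (c*(-2))*c = -3 + (-2*c)*c = -3 - 2*c**2)
X(W, H) = (5 + H)/W (X(W, H) = (5 + H)/(W + 0) = (5 + H)/W)
sqrt(62 - 7)*(6*(r(-3) + X(2, 0))) = sqrt(62 - 7)*(6*((-3 - 2*(-3)**2) + (5 + 0)/2)) = sqrt(55)*(6*((-3 - 2*9) + (1/2)*5)) = sqrt(55)*(6*((-3 - 18) + 5/2)) = sqrt(55)*(6*(-21 + 5/2)) = sqrt(55)*(6*(-37/2)) = sqrt(55)*(-111) = -111*sqrt(55)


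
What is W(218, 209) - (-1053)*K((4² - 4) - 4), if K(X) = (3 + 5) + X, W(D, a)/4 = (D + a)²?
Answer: 746164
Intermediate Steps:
W(D, a) = 4*(D + a)²
K(X) = 8 + X
W(218, 209) - (-1053)*K((4² - 4) - 4) = 4*(218 + 209)² - (-1053)*(8 + ((4² - 4) - 4)) = 4*427² - (-1053)*(8 + ((16 - 4) - 4)) = 4*182329 - (-1053)*(8 + (12 - 4)) = 729316 - (-1053)*(8 + 8) = 729316 - (-1053)*16 = 729316 - 1*(-16848) = 729316 + 16848 = 746164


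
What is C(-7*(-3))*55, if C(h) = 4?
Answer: 220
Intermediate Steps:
C(-7*(-3))*55 = 4*55 = 220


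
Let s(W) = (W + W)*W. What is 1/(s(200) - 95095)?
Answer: -1/15095 ≈ -6.6247e-5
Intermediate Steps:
s(W) = 2*W**2 (s(W) = (2*W)*W = 2*W**2)
1/(s(200) - 95095) = 1/(2*200**2 - 95095) = 1/(2*40000 - 95095) = 1/(80000 - 95095) = 1/(-15095) = -1/15095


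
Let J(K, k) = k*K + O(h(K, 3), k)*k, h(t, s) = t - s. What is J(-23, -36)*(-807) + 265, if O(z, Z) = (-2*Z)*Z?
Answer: -75970715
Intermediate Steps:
O(z, Z) = -2*Z²
J(K, k) = -2*k³ + K*k (J(K, k) = k*K + (-2*k²)*k = K*k - 2*k³ = -2*k³ + K*k)
J(-23, -36)*(-807) + 265 = -36*(-23 - 2*(-36)²)*(-807) + 265 = -36*(-23 - 2*1296)*(-807) + 265 = -36*(-23 - 2592)*(-807) + 265 = -36*(-2615)*(-807) + 265 = 94140*(-807) + 265 = -75970980 + 265 = -75970715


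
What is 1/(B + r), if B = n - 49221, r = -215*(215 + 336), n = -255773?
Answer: -1/423459 ≈ -2.3615e-6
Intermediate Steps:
r = -118465 (r = -215*551 = -118465)
B = -304994 (B = -255773 - 49221 = -304994)
1/(B + r) = 1/(-304994 - 118465) = 1/(-423459) = -1/423459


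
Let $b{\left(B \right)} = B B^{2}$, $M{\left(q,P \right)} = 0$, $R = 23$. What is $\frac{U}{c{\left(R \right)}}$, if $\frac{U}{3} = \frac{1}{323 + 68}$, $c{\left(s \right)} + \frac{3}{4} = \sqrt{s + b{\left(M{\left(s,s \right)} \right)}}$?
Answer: $\frac{36}{140369} + \frac{48 \sqrt{23}}{140369} \approx 0.0018964$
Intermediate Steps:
$b{\left(B \right)} = B^{3}$
$c{\left(s \right)} = - \frac{3}{4} + \sqrt{s}$ ($c{\left(s \right)} = - \frac{3}{4} + \sqrt{s + 0^{3}} = - \frac{3}{4} + \sqrt{s + 0} = - \frac{3}{4} + \sqrt{s}$)
$U = \frac{3}{391}$ ($U = \frac{3}{323 + 68} = \frac{3}{391} \approx 0.0076726$)
$\frac{U}{c{\left(R \right)}} = \frac{3}{391 \left(- \frac{3}{4} + \sqrt{23}\right)}$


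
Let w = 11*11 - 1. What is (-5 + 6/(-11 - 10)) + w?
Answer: 803/7 ≈ 114.71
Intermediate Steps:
w = 120 (w = 121 - 1 = 120)
(-5 + 6/(-11 - 10)) + w = (-5 + 6/(-11 - 10)) + 120 = (-5 + 6/(-21)) + 120 = (-5 - 1/21*6) + 120 = (-5 - 2/7) + 120 = -37/7 + 120 = 803/7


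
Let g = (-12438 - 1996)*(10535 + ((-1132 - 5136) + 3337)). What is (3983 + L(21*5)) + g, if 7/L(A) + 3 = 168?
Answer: -18109105238/165 ≈ -1.0975e+8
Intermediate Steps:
L(A) = 7/165 (L(A) = 7/(-3 + 168) = 7/165)
g = -109756136 (g = -14434*(10535 + (-6268 + 3337)) = -14434*(10535 - 2931) = -14434*7604 = -109756136)
(3983 + L(21*5)) + g = (3983 + 7/165) - 109756136 = 657202/165 - 109756136 = -18109105238/165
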